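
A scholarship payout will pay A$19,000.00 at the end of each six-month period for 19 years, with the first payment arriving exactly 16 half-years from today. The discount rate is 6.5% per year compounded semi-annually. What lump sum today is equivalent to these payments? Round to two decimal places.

Ordinary annuity of 38 payments, first payment at period 16.
Periodic rate r = 0.065/2 per half-year; n is counted in half-years.
The ordinary-annuity PV formula values the stream one period before the first payment (period 15); discount that back 15 periods:
PV₀ = 19,000 × [1 − (1+r)^−38] / r × (1+r)^−15 = A$254,518.25

A$254,518.25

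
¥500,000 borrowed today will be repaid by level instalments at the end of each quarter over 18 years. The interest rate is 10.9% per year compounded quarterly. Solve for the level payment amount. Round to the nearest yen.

Level ordinary annuity; solve PV = PMT × [(1 − (1+r)^−n)/r] for PMT.
Periodic rate r = 0.109/4 per quarter; n is counted in quarters.
With n = 72: PMT = 500,000 / ([(1 − (1+r)^−n)/r]) = ¥15,923

¥15,923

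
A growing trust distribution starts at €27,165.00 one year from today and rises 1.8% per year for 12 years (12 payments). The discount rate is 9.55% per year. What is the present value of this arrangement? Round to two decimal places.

€205,193.66

Periodic rate r = 0.0955 per year.
Growing ordinary annuity: PV = PMT₁ × [1 − ((1+g)/(1+r))^n] / (r − g) = 27,165 × [1 − ((1+0.018)/(1+r))^12] / (r − 0.018) = €205,193.66.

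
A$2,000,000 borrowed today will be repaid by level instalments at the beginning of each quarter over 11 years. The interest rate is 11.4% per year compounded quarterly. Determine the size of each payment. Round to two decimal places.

A$78,102.12

Level annuity due; solve PV = PMT × [(1 − (1+r)^−n)/r] × (1+r) for PMT.
Periodic rate r = 0.114/4 per quarter; n is counted in quarters.
With n = 44: PMT = 2,000,000 / ([(1 − (1+r)^−n)/r] × (1+r)) = A$78,102.12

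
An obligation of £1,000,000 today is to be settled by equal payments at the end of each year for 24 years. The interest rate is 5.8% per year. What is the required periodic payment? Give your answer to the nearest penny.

£78,212.51

Level ordinary annuity; solve PV = PMT × [(1 − (1+r)^−n)/r] for PMT.
Periodic rate r = 0.058 per year.
With n = 24: PMT = 1,000,000 / ([(1 − (1+r)^−n)/r]) = £78,212.51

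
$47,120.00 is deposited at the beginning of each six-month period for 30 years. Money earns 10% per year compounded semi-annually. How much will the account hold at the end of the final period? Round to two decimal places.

This is an annuity due: 60 deposits of $47,120.00 at the beginning of each six-month period.
Periodic rate r = 0.1/2 per half-year; n is counted in half-years.
FV = PMT × [((1+r)^n − 1)/r] × (1+r) = 47,120 × [(1+r)^60 − 1] / r × (1+r) = $17,493,908.03

$17,493,908.03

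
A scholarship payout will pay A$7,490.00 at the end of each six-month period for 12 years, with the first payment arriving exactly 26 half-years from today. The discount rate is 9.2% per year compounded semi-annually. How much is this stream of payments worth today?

Ordinary annuity of 24 payments, first payment at period 26.
Periodic rate r = 0.092/2 per half-year; n is counted in half-years.
The ordinary-annuity PV formula values the stream one period before the first payment (period 25); discount that back 25 periods:
PV₀ = 7,490 × [1 − (1+r)^−24] / r × (1+r)^−25 = A$34,922.00

A$34,922.00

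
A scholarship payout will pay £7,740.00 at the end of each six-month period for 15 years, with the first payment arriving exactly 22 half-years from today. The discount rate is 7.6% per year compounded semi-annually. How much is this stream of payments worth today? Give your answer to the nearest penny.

Ordinary annuity of 30 payments, first payment at period 22.
Periodic rate r = 0.076/2 per half-year; n is counted in half-years.
The ordinary-annuity PV formula values the stream one period before the first payment (period 21); discount that back 21 periods:
PV₀ = 7,740 × [1 − (1+r)^−30] / r × (1+r)^−21 = £62,669.38

£62,669.38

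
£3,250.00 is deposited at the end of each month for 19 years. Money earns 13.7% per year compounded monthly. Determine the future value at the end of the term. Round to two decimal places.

This is an ordinary annuity: 228 deposits of £3,250.00 at the end of each month.
Periodic rate r = 0.137/12 per month; n is counted in months.
FV = PMT × [((1+r)^n − 1)/r] = 3,250 × [(1+r)^228 − 1] / r = £3,503,312.88

£3,503,312.88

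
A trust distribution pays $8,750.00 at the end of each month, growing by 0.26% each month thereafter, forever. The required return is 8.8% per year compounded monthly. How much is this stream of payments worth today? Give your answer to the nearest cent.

$1,848,591.55

Periodic rate r = 0.088/12 per month.
Growing perpetuity (Gordon): PV = PMT₁ / (r − g) = 8,750 / (r − 0.0026) = $1,848,591.55.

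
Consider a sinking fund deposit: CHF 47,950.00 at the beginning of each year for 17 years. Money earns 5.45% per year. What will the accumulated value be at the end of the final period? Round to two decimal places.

This is an annuity due: 17 deposits of CHF 47,950.00 at the beginning of each year.
Periodic rate r = 0.0545 per year.
FV = PMT × [((1+r)^n − 1)/r] × (1+r) = 47,950 × [(1+r)^17 − 1] / r × (1+r) = CHF 1,359,046.33

CHF 1,359,046.33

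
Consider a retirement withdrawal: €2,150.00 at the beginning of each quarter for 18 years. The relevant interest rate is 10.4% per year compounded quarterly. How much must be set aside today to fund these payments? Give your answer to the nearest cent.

€71,476.28

This is an annuity due: 72 payments of €2,150.00 at the beginning of each quarter.
Periodic rate r = 0.104/4 per quarter; n is counted in quarters.
PV = PMT × [(1 − (1+r)^−n)/r] × (1+r) = 2,150 × [1 − (1+r)^−72] / r × (1+r) = €71,476.28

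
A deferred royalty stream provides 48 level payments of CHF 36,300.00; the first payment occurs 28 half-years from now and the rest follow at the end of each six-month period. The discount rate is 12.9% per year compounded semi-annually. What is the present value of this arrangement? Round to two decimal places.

CHF 98,910.08

Ordinary annuity of 48 payments, first payment at period 28.
Periodic rate r = 0.129/2 per half-year; n is counted in half-years.
The ordinary-annuity PV formula values the stream one period before the first payment (period 27); discount that back 27 periods:
PV₀ = 36,300 × [1 − (1+r)^−48] / r × (1+r)^−27 = CHF 98,910.08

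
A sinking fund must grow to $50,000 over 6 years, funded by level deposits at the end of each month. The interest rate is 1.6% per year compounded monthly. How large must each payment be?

$662.11

Level ordinary annuity; solve FV = PMT × [((1+r)^n − 1)/r] for PMT.
Periodic rate r = 0.016/12 per month; n is counted in months.
With n = 72: PMT = 50,000 / ([((1+r)^n − 1)/r]) = $662.11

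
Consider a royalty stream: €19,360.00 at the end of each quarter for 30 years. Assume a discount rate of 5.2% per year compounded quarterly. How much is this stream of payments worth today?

€1,173,127.81

This is an ordinary annuity: 120 payments of €19,360.00 at the end of each quarter.
Periodic rate r = 0.052/4 per quarter; n is counted in quarters.
PV = PMT × [(1 − (1+r)^−n)/r] = 19,360 × [1 − (1+r)^−120] / r = €1,173,127.81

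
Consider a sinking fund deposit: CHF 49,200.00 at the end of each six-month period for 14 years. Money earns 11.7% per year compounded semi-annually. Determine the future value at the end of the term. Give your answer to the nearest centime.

CHF 3,290,908.42

This is an ordinary annuity: 28 deposits of CHF 49,200.00 at the end of each six-month period.
Periodic rate r = 0.117/2 per half-year; n is counted in half-years.
FV = PMT × [((1+r)^n − 1)/r] = 49,200 × [(1+r)^28 − 1] / r = CHF 3,290,908.42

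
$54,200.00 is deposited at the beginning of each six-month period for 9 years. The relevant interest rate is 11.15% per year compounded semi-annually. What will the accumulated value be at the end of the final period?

This is an annuity due: 18 deposits of $54,200.00 at the beginning of each six-month period.
Periodic rate r = 0.1115/2 per half-year; n is counted in half-years.
FV = PMT × [((1+r)^n − 1)/r] × (1+r) = 54,200 × [(1+r)^18 − 1] / r × (1+r) = $1,698,907.78

$1,698,907.78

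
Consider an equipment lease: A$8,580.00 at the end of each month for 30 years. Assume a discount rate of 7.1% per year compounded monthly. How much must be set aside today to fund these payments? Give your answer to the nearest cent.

A$1,276,724.99

This is an ordinary annuity: 360 payments of A$8,580.00 at the end of each month.
Periodic rate r = 0.071/12 per month; n is counted in months.
PV = PMT × [(1 − (1+r)^−n)/r] = 8,580 × [1 − (1+r)^−360] / r = A$1,276,724.99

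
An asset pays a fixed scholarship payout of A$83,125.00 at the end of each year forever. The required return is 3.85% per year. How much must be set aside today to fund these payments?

A$2,159,090.91

Periodic rate r = 0.0385 per year.
Level perpetuity: PV = PMT / r = 83,125 / (0.0385) = A$2,159,090.91.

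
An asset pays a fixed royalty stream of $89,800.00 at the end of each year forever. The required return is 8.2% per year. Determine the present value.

Periodic rate r = 0.082 per year.
Level perpetuity: PV = PMT / r = 89,800 / (0.082) = $1,095,121.95.

$1,095,121.95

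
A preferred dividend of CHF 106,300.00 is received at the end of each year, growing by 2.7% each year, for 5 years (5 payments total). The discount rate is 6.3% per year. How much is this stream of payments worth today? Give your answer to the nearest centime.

Periodic rate r = 0.063 per year.
Growing ordinary annuity: PV = PMT₁ × [1 − ((1+g)/(1+r))^n] / (r − g) = 106,300 × [1 − ((1+0.027)/(1+r))^5] / (r − 0.027) = CHF 467,261.23.

CHF 467,261.23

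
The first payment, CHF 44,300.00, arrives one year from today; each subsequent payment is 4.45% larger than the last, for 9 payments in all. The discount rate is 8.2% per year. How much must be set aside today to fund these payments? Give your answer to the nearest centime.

Periodic rate r = 0.082 per year.
Growing ordinary annuity: PV = PMT₁ × [1 − ((1+g)/(1+r))^n] / (r − g) = 44,300 × [1 − ((1+0.0445)/(1+r))^9] / (r − 0.0445) = CHF 321,324.11.

CHF 321,324.11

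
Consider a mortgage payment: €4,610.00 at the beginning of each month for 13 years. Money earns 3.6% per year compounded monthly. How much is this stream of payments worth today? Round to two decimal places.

€575,370.25

This is an annuity due: 156 payments of €4,610.00 at the beginning of each month.
Periodic rate r = 0.036/12 per month; n is counted in months.
PV = PMT × [(1 − (1+r)^−n)/r] × (1+r) = 4,610 × [1 − (1+r)^−156] / r × (1+r) = €575,370.25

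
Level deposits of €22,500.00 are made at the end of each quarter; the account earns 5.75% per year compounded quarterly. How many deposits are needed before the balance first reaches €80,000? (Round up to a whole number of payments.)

4 payments

Periodic rate r = 0.0575/4 per quarter; n is counted in quarters.
Ordinary annuity FV: 80,000 = 22,500 × [((1+r)^n − 1)/r].
(1+r)^n = 1 + 80,000 × r / 22,500, so n = ln(1 + 80,000·r/22,500) / ln(1+r) = 3.49.
Round up to a whole number of payments: n = 4.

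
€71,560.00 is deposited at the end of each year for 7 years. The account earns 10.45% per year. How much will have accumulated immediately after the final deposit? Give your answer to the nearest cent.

This is an ordinary annuity: 7 deposits of €71,560.00 at the end of each year.
Periodic rate r = 0.1045 per year.
FV = PMT × [((1+r)^n − 1)/r] = 71,560 × [(1+r)^7 − 1] / r = €688,352.99

€688,352.99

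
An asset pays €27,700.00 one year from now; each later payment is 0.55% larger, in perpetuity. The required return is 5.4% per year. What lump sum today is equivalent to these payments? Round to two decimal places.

€571,134.02

Periodic rate r = 0.054 per year.
Growing perpetuity (Gordon): PV = PMT₁ / (r − g) = 27,700 / (r − 0.0055) = €571,134.02.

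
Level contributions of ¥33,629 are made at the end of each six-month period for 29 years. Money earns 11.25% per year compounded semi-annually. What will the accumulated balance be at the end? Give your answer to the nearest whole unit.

¥13,693,108

This is an ordinary annuity: 58 deposits of ¥33,629 at the end of each six-month period.
Periodic rate r = 0.1125/2 per half-year; n is counted in half-years.
FV = PMT × [((1+r)^n − 1)/r] = 33,629 × [(1+r)^58 − 1] / r = ¥13,693,108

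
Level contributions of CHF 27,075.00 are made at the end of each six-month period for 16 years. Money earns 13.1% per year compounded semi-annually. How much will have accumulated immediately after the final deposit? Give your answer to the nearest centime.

This is an ordinary annuity: 32 deposits of CHF 27,075.00 at the end of each six-month period.
Periodic rate r = 0.131/2 per half-year; n is counted in half-years.
FV = PMT × [((1+r)^n − 1)/r] = 27,075 × [(1+r)^32 − 1] / r = CHF 2,734,662.76

CHF 2,734,662.76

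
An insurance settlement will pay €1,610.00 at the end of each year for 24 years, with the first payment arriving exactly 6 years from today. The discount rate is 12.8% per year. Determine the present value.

€6,505.12

Ordinary annuity of 24 payments, first payment at period 6.
Periodic rate r = 0.128 per year.
The ordinary-annuity PV formula values the stream one period before the first payment (period 5); discount that back 5 periods:
PV₀ = 1,610 × [1 − (1+r)^−24] / r × (1+r)^−5 = €6,505.12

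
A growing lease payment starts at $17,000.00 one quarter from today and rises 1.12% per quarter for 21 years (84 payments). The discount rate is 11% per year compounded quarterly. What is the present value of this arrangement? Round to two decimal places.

Periodic rate r = 0.11/4 per quarter; n is counted in quarters.
Growing ordinary annuity: PV = PMT₁ × [1 − ((1+g)/(1+r))^n] / (r − g) = 17,000 × [1 − ((1+0.0112)/(1+r))^84] / (r − 0.0112) = $770,736.92.

$770,736.92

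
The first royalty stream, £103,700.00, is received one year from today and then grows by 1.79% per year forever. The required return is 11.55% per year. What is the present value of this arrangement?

Periodic rate r = 0.1155 per year.
Growing perpetuity (Gordon): PV = PMT₁ / (r − g) = 103,700 / (r − 0.0179) = £1,062,500.00.

£1,062,500.00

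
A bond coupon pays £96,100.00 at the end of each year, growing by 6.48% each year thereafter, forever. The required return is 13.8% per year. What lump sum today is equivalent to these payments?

Periodic rate r = 0.138 per year.
Growing perpetuity (Gordon): PV = PMT₁ / (r − g) = 96,100 / (r − 0.0648) = £1,312,841.53.

£1,312,841.53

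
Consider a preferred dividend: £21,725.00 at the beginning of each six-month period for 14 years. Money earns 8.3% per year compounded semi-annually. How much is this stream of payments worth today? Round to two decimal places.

£370,592.02

This is an annuity due: 28 payments of £21,725.00 at the beginning of each six-month period.
Periodic rate r = 0.083/2 per half-year; n is counted in half-years.
PV = PMT × [(1 − (1+r)^−n)/r] × (1+r) = 21,725 × [1 − (1+r)^−28] / r × (1+r) = £370,592.02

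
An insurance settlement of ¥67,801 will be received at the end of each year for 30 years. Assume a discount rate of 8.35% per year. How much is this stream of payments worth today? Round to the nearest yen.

This is an ordinary annuity: 30 payments of ¥67,801 at the end of each year.
Periodic rate r = 0.0835 per year.
PV = PMT × [(1 − (1+r)^−n)/r] = 67,801 × [1 − (1+r)^−30] / r = ¥738,759

¥738,759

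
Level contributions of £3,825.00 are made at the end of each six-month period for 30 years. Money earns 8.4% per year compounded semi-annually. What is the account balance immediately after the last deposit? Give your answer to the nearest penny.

This is an ordinary annuity: 60 deposits of £3,825.00 at the end of each six-month period.
Periodic rate r = 0.084/2 per half-year; n is counted in half-years.
FV = PMT × [((1+r)^n − 1)/r] = 3,825 × [(1+r)^60 − 1] / r = £984,019.72

£984,019.72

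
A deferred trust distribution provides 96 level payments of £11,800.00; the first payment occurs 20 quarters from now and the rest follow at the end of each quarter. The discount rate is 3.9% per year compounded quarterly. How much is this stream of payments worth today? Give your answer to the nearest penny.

£609,963.95

Ordinary annuity of 96 payments, first payment at period 20.
Periodic rate r = 0.039/4 per quarter; n is counted in quarters.
The ordinary-annuity PV formula values the stream one period before the first payment (period 19); discount that back 19 periods:
PV₀ = 11,800 × [1 − (1+r)^−96] / r × (1+r)^−19 = £609,963.95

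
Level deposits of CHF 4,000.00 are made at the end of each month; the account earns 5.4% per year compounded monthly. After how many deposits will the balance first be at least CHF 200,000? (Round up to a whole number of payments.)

Periodic rate r = 0.054/12 per month; n is counted in months.
Ordinary annuity FV: 200,000 = 4,000 × [((1+r)^n − 1)/r].
(1+r)^n = 1 + 200,000 × r / 4,000, so n = ln(1 + 200,000·r/4,000) / ln(1+r) = 45.20.
Round up to a whole number of payments: n = 46.

46 payments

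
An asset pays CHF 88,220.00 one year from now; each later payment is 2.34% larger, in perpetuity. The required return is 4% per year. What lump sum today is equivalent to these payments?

Periodic rate r = 0.04 per year.
Growing perpetuity (Gordon): PV = PMT₁ / (r − g) = 88,220 / (r − 0.0234) = CHF 5,314,457.83.

CHF 5,314,457.83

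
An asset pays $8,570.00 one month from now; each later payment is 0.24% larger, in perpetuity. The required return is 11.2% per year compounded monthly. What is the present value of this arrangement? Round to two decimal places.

$1,236,057.69

Periodic rate r = 0.112/12 per month.
Growing perpetuity (Gordon): PV = PMT₁ / (r − g) = 8,570 / (r − 0.0024) = $1,236,057.69.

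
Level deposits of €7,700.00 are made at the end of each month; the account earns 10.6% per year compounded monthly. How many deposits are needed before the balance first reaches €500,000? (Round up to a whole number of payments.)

52 payments

Periodic rate r = 0.106/12 per month; n is counted in months.
Ordinary annuity FV: 500,000 = 7,700 × [((1+r)^n − 1)/r].
(1+r)^n = 1 + 500,000 × r / 7,700, so n = ln(1 + 500,000·r/7,700) / ln(1+r) = 51.55.
Round up to a whole number of payments: n = 52.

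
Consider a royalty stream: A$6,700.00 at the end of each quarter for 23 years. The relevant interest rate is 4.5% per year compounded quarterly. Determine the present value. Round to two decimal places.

This is an ordinary annuity: 92 payments of A$6,700.00 at the end of each quarter.
Periodic rate r = 0.045/4 per quarter; n is counted in quarters.
PV = PMT × [(1 − (1+r)^−n)/r] = 6,700 × [1 − (1+r)^−92] / r = A$382,772.47

A$382,772.47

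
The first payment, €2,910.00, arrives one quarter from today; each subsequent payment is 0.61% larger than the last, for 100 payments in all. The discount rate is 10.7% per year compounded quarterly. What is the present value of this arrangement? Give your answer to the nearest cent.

€122,443.73

Periodic rate r = 0.107/4 per quarter; n is counted in quarters.
Growing ordinary annuity: PV = PMT₁ × [1 − ((1+g)/(1+r))^n] / (r − g) = 2,910 × [1 − ((1+0.0061)/(1+r))^100] / (r − 0.0061) = €122,443.73.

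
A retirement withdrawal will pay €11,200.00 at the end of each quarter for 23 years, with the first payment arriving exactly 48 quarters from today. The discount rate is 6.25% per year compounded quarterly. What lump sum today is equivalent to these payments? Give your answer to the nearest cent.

€262,810.24

Ordinary annuity of 92 payments, first payment at period 48.
Periodic rate r = 0.0625/4 per quarter; n is counted in quarters.
The ordinary-annuity PV formula values the stream one period before the first payment (period 47); discount that back 47 periods:
PV₀ = 11,200 × [1 − (1+r)^−92] / r × (1+r)^−47 = €262,810.24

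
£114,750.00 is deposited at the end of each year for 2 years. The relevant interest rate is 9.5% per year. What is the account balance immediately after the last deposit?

This is an ordinary annuity: 2 deposits of £114,750.00 at the end of each year.
Periodic rate r = 0.095 per year.
FV = PMT × [((1+r)^n − 1)/r] = 114,750 × [(1+r)^2 − 1] / r = £240,401.25

£240,401.25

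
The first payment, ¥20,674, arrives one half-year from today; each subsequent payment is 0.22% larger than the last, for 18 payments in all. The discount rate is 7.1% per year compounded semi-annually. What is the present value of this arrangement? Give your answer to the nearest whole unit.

Periodic rate r = 0.071/2 per half-year; n is counted in half-years.
Growing ordinary annuity: PV = PMT₁ × [1 − ((1+g)/(1+r))^n] / (r − g) = 20,674 × [1 − ((1+0.0022)/(1+r))^18] / (r − 0.0022) = ¥276,128.

¥276,128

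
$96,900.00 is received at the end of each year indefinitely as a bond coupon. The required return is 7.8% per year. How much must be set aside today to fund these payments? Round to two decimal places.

Periodic rate r = 0.078 per year.
Level perpetuity: PV = PMT / r = 96,900 / (0.078) = $1,242,307.69.

$1,242,307.69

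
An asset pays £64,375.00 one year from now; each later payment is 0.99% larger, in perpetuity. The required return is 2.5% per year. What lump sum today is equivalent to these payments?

Periodic rate r = 0.025 per year.
Growing perpetuity (Gordon): PV = PMT₁ / (r − g) = 64,375 / (r − 0.0099) = £4,263,245.03.

£4,263,245.03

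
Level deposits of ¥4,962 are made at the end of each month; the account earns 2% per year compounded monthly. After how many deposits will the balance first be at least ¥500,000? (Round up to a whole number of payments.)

Periodic rate r = 0.02/12 per month; n is counted in months.
Ordinary annuity FV: 500,000 = 4,962 × [((1+r)^n − 1)/r].
(1+r)^n = 1 + 500,000 × r / 4,962, so n = ln(1 + 500,000·r/4,962) / ln(1+r) = 93.22.
Round up to a whole number of payments: n = 94.

94 payments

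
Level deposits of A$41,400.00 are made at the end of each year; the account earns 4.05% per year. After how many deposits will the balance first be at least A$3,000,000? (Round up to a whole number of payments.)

Periodic rate r = 0.0405 per year.
Ordinary annuity FV: 3,000,000 = 41,400 × [((1+r)^n − 1)/r].
(1+r)^n = 1 + 3,000,000 × r / 41,400, so n = ln(1 + 3,000,000·r/41,400) / ln(1+r) = 34.50.
Round up to a whole number of payments: n = 35.

35 payments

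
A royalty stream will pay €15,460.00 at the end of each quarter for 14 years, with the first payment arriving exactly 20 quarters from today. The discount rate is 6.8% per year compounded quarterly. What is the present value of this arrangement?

Ordinary annuity of 56 payments, first payment at period 20.
Periodic rate r = 0.068/4 per quarter; n is counted in quarters.
The ordinary-annuity PV formula values the stream one period before the first payment (period 19); discount that back 19 periods:
PV₀ = 15,460 × [1 − (1+r)^−56] / r × (1+r)^−19 = €403,324.52

€403,324.52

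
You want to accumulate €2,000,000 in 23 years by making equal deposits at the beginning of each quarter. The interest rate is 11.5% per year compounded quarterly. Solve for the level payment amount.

€4,447.36

Level annuity due; solve FV = PMT × [((1+r)^n − 1)/r] × (1+r) for PMT.
Periodic rate r = 0.115/4 per quarter; n is counted in quarters.
With n = 92: PMT = 2,000,000 / ([((1+r)^n − 1)/r] × (1+r)) = €4,447.36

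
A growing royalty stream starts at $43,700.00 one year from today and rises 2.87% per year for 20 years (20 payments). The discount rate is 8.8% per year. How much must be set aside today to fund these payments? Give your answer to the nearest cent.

$496,702.86

Periodic rate r = 0.088 per year.
Growing ordinary annuity: PV = PMT₁ × [1 − ((1+g)/(1+r))^n] / (r − g) = 43,700 × [1 − ((1+0.0287)/(1+r))^20] / (r − 0.0287) = $496,702.86.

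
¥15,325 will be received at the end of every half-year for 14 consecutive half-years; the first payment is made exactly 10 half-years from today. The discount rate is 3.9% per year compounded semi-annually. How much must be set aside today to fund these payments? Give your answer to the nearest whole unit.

¥156,478

Ordinary annuity of 14 payments, first payment at period 10.
Periodic rate r = 0.039/2 per half-year; n is counted in half-years.
The ordinary-annuity PV formula values the stream one period before the first payment (period 9); discount that back 9 periods:
PV₀ = 15,325 × [1 − (1+r)^−14] / r × (1+r)^−9 = ¥156,478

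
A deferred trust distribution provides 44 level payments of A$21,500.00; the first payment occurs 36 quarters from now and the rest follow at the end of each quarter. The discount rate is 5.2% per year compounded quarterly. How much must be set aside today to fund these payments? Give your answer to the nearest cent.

A$456,219.55

Ordinary annuity of 44 payments, first payment at period 36.
Periodic rate r = 0.052/4 per quarter; n is counted in quarters.
The ordinary-annuity PV formula values the stream one period before the first payment (period 35); discount that back 35 periods:
PV₀ = 21,500 × [1 − (1+r)^−44] / r × (1+r)^−35 = A$456,219.55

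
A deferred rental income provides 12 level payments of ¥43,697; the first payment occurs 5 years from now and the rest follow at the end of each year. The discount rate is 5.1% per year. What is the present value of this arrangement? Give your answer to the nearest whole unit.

¥315,637

Ordinary annuity of 12 payments, first payment at period 5.
Periodic rate r = 0.051 per year.
The ordinary-annuity PV formula values the stream one period before the first payment (period 4); discount that back 4 periods:
PV₀ = 43,697 × [1 − (1+r)^−12] / r × (1+r)^−4 = ¥315,637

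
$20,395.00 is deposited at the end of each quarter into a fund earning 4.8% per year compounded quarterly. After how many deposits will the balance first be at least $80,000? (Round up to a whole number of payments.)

Periodic rate r = 0.048/4 per quarter; n is counted in quarters.
Ordinary annuity FV: 80,000 = 20,395 × [((1+r)^n − 1)/r].
(1+r)^n = 1 + 80,000 × r / 20,395, so n = ln(1 + 80,000·r/20,395) / ln(1+r) = 3.86.
Round up to a whole number of payments: n = 4.

4 payments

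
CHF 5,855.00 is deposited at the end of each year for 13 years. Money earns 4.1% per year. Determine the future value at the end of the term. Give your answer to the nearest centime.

This is an ordinary annuity: 13 deposits of CHF 5,855.00 at the end of each year.
Periodic rate r = 0.041 per year.
FV = PMT × [((1+r)^n − 1)/r] = 5,855 × [(1+r)^13 − 1] / r = CHF 97,965.21

CHF 97,965.21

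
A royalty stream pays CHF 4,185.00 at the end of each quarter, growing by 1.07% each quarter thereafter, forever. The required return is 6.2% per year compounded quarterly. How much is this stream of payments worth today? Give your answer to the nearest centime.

CHF 871,875.00

Periodic rate r = 0.062/4 per quarter.
Growing perpetuity (Gordon): PV = PMT₁ / (r − g) = 4,185 / (r − 0.0107) = CHF 871,875.00.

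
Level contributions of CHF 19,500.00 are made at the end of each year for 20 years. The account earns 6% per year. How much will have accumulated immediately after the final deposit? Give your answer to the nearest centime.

This is an ordinary annuity: 20 deposits of CHF 19,500.00 at the end of each year.
Periodic rate r = 0.06 per year.
FV = PMT × [((1+r)^n − 1)/r] = 19,500 × [(1+r)^20 − 1] / r = CHF 717,319.03

CHF 717,319.03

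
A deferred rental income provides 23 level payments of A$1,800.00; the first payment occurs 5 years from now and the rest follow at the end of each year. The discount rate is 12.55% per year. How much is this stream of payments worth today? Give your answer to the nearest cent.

Ordinary annuity of 23 payments, first payment at period 5.
Periodic rate r = 0.1255 per year.
The ordinary-annuity PV formula values the stream one period before the first payment (period 4); discount that back 4 periods:
PV₀ = 1,800 × [1 − (1+r)^−23] / r × (1+r)^−4 = A$8,348.88

A$8,348.88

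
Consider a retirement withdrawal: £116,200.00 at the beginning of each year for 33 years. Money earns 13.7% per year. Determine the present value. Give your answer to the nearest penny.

£950,438.78

This is an annuity due: 33 payments of £116,200.00 at the beginning of each year.
Periodic rate r = 0.137 per year.
PV = PMT × [(1 − (1+r)^−n)/r] × (1+r) = 116,200 × [1 − (1+r)^−33] / r × (1+r) = £950,438.78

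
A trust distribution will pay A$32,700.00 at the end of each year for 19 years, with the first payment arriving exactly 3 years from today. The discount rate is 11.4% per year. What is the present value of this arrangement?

Ordinary annuity of 19 payments, first payment at period 3.
Periodic rate r = 0.114 per year.
The ordinary-annuity PV formula values the stream one period before the first payment (period 2); discount that back 2 periods:
PV₀ = 32,700 × [1 − (1+r)^−19] / r × (1+r)^−2 = A$201,418.27

A$201,418.27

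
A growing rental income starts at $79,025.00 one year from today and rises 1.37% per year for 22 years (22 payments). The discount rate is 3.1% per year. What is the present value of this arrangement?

Periodic rate r = 0.031 per year.
Growing ordinary annuity: PV = PMT₁ × [1 − ((1+g)/(1+r))^n] / (r − g) = 79,025 × [1 − ((1+0.0137)/(1+r))^22] / (r − 0.0137) = $1,419,912.81.

$1,419,912.81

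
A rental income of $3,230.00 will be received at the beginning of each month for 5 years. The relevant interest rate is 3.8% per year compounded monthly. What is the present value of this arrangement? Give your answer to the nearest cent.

$176,806.55

This is an annuity due: 60 payments of $3,230.00 at the beginning of each month.
Periodic rate r = 0.038/12 per month; n is counted in months.
PV = PMT × [(1 − (1+r)^−n)/r] × (1+r) = 3,230 × [1 − (1+r)^−60] / r × (1+r) = $176,806.55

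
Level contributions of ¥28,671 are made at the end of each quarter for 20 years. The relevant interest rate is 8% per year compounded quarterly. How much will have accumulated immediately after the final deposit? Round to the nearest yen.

¥5,555,636

This is an ordinary annuity: 80 deposits of ¥28,671 at the end of each quarter.
Periodic rate r = 0.08/4 per quarter; n is counted in quarters.
FV = PMT × [((1+r)^n − 1)/r] = 28,671 × [(1+r)^80 − 1] / r = ¥5,555,636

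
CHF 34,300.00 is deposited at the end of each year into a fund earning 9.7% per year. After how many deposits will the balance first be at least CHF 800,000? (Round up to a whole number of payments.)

13 payments

Periodic rate r = 0.097 per year.
Ordinary annuity FV: 800,000 = 34,300 × [((1+r)^n − 1)/r].
(1+r)^n = 1 + 800,000 × r / 34,300, so n = ln(1 + 800,000·r/34,300) / ln(1+r) = 12.77.
Round up to a whole number of payments: n = 13.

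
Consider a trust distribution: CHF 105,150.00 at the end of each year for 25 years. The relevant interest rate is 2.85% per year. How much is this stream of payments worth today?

This is an ordinary annuity: 25 payments of CHF 105,150.00 at the end of each year.
Periodic rate r = 0.0285 per year.
PV = PMT × [(1 − (1+r)^−n)/r] = 105,150 × [1 − (1+r)^−25] / r = CHF 1,861,975.24

CHF 1,861,975.24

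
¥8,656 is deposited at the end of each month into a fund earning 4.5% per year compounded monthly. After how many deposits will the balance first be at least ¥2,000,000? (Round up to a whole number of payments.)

Periodic rate r = 0.045/12 per month; n is counted in months.
Ordinary annuity FV: 2,000,000 = 8,656 × [((1+r)^n − 1)/r].
(1+r)^n = 1 + 2,000,000 × r / 8,656, so n = ln(1 + 2,000,000·r/8,656) / ln(1+r) = 166.72.
Round up to a whole number of payments: n = 167.

167 payments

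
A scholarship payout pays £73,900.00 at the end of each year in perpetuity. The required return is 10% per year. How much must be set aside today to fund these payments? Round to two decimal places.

£739,000.00

Periodic rate r = 0.1 per year.
Level perpetuity: PV = PMT / r = 73,900 / (0.1) = £739,000.00.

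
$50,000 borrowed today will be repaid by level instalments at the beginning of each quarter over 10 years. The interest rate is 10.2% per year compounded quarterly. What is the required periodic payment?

$1,958.67

Level annuity due; solve PV = PMT × [(1 − (1+r)^−n)/r] × (1+r) for PMT.
Periodic rate r = 0.102/4 per quarter; n is counted in quarters.
With n = 40: PMT = 50,000 / ([(1 − (1+r)^−n)/r] × (1+r)) = $1,958.67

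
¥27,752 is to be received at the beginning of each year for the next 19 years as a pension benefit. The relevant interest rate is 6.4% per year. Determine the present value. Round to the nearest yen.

This is an annuity due: 19 payments of ¥27,752 at the beginning of each year.
Periodic rate r = 0.064 per year.
PV = PMT × [(1 − (1+r)^−n)/r] × (1+r) = 27,752 × [1 − (1+r)^−19] / r × (1+r) = ¥319,417

¥319,417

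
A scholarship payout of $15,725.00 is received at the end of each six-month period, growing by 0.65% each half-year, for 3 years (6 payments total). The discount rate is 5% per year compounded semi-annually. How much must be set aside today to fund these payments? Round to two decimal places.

Periodic rate r = 0.05/2 per half-year; n is counted in half-years.
Growing ordinary annuity: PV = PMT₁ × [1 − ((1+g)/(1+r))^n] / (r − g) = 15,725 × [1 − ((1+0.0065)/(1+r))^6] / (r − 0.0065) = $87,993.97.

$87,993.97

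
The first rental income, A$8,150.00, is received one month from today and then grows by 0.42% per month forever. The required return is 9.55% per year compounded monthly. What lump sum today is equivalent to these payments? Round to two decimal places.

Periodic rate r = 0.0955/12 per month.
Growing perpetuity (Gordon): PV = PMT₁ / (r − g) = 8,150 / (r − 0.0042) = A$2,168,514.41.

A$2,168,514.41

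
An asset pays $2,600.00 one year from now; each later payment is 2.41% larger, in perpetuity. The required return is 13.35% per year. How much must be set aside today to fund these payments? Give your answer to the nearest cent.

Periodic rate r = 0.1335 per year.
Growing perpetuity (Gordon): PV = PMT₁ / (r − g) = 2,600 / (r − 0.0241) = $23,766.00.

$23,766.00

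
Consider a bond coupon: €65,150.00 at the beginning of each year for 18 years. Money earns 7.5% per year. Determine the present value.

This is an annuity due: 18 payments of €65,150.00 at the beginning of each year.
Periodic rate r = 0.075 per year.
PV = PMT × [(1 − (1+r)^−n)/r] × (1+r) = 65,150 × [1 − (1+r)^−18] / r × (1+r) = €679,772.48

€679,772.48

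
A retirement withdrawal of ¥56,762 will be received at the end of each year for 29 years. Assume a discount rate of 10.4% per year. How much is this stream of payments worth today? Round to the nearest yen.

This is an ordinary annuity: 29 payments of ¥56,762 at the end of each year.
Periodic rate r = 0.104 per year.
PV = PMT × [(1 − (1+r)^−n)/r] = 56,762 × [1 − (1+r)^−29] / r = ¥514,820

¥514,820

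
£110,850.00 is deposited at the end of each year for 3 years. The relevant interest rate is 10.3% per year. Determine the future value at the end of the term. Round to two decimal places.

£367,978.66

This is an ordinary annuity: 3 deposits of £110,850.00 at the end of each year.
Periodic rate r = 0.103 per year.
FV = PMT × [((1+r)^n − 1)/r] = 110,850 × [(1+r)^3 − 1] / r = £367,978.66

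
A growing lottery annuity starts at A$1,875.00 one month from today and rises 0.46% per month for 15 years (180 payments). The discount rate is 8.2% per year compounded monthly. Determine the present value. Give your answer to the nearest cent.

Periodic rate r = 0.082/12 per month; n is counted in months.
Growing ordinary annuity: PV = PMT₁ × [1 − ((1+g)/(1+r))^n] / (r − g) = 1,875 × [1 − ((1+0.0046)/(1+r))^180] / (r − 0.0046) = A$276,623.20.

A$276,623.20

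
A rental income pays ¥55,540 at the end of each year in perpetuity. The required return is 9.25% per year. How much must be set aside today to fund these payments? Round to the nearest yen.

Periodic rate r = 0.0925 per year.
Level perpetuity: PV = PMT / r = 55,540 / (0.0925) = ¥600,432.

¥600,432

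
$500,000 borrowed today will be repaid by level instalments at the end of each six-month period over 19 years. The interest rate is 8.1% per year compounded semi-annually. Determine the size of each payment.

$26,001.81

Level ordinary annuity; solve PV = PMT × [(1 − (1+r)^−n)/r] for PMT.
Periodic rate r = 0.081/2 per half-year; n is counted in half-years.
With n = 38: PMT = 500,000 / ([(1 − (1+r)^−n)/r]) = $26,001.81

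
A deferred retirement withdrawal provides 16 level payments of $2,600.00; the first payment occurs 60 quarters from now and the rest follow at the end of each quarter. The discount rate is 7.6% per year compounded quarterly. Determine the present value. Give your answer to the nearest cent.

$11,721.13

Ordinary annuity of 16 payments, first payment at period 60.
Periodic rate r = 0.076/4 per quarter; n is counted in quarters.
The ordinary-annuity PV formula values the stream one period before the first payment (period 59); discount that back 59 periods:
PV₀ = 2,600 × [1 − (1+r)^−16] / r × (1+r)^−59 = $11,721.13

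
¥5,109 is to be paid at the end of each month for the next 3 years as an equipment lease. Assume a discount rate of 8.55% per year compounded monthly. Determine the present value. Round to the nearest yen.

¥161,725

This is an ordinary annuity: 36 payments of ¥5,109 at the end of each month.
Periodic rate r = 0.0855/12 per month; n is counted in months.
PV = PMT × [(1 − (1+r)^−n)/r] = 5,109 × [1 − (1+r)^−36] / r = ¥161,725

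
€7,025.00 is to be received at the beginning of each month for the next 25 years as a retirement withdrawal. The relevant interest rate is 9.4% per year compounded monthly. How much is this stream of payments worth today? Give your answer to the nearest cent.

€816,842.78

This is an annuity due: 300 payments of €7,025.00 at the beginning of each month.
Periodic rate r = 0.094/12 per month; n is counted in months.
PV = PMT × [(1 − (1+r)^−n)/r] × (1+r) = 7,025 × [1 − (1+r)^−300] / r × (1+r) = €816,842.78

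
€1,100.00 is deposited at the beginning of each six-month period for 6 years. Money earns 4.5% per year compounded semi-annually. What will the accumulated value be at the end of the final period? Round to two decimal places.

€15,299.10

This is an annuity due: 12 deposits of €1,100.00 at the beginning of each six-month period.
Periodic rate r = 0.045/2 per half-year; n is counted in half-years.
FV = PMT × [((1+r)^n − 1)/r] × (1+r) = 1,100 × [(1+r)^12 − 1] / r × (1+r) = €15,299.10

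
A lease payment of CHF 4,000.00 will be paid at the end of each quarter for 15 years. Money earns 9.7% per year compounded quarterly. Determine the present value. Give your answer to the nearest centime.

CHF 125,775.18

This is an ordinary annuity: 60 payments of CHF 4,000.00 at the end of each quarter.
Periodic rate r = 0.097/4 per quarter; n is counted in quarters.
PV = PMT × [(1 − (1+r)^−n)/r] = 4,000 × [1 − (1+r)^−60] / r = CHF 125,775.18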